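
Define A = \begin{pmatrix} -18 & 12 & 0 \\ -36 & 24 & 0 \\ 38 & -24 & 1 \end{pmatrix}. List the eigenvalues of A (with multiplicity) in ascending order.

0, 1, 6

Characteristic polynomial: p(r) = r^3 - 7r^2 + 6r = r(r - 6)(r - 1).
Roots (with multiplicity): 0, 1, 6.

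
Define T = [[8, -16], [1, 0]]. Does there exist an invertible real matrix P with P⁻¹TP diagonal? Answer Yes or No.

No

Characteristic polynomial: p(r) = r^2 - 8r + 16 = (r - 4)^2.
r = 4 has algebraic multiplicity 2; rank(T − 4I) = 1, so geometric multiplicity = 1.
Geometric multiplicity < algebraic multiplicity, so T is not diagonalizable.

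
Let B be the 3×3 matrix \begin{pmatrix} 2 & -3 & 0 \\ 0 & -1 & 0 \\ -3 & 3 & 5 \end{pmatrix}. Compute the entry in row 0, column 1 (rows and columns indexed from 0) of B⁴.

Characteristic polynomial: r^3 - 6r^2 + 3r + 10 = (r - 5)(r - 2)(r + 1), so the eigenvalues are -1, 2, 5.
r=2: eigenvector (1, 0, 1).
r=5: eigenvector (0, 0, 1).
r=-1: eigenvector (1, 1, 0).
P = [[1, 0, 1], [0, 0, 1], [1, 1, 0]], D = diag(2, 5, -1), P⁻¹ = [[1, -1, 0], [-1, 1, 1], [0, 1, 0]].
B⁴ = P·diag(16, 625, 1)·P⁻¹ = [[16, -15, 0], [0, 1, 0], [-609, 609, 625]].
The requested entry is -15.

-15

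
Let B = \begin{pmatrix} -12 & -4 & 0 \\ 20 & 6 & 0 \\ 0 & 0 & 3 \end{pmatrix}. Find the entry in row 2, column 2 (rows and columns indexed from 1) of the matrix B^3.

216

Characteristic polynomial: λ^3 + 3λ^2 - 10λ - 24 = (λ - 3)(λ + 2)(λ + 4), so the eigenvalues are -4, -2, 3.
λ=-4: eigenvector (1, -2, 0).
λ=-2: eigenvector (-2, 5, 0).
λ=3: eigenvector (0, 0, 1).
P = [[1, -2, 0], [-2, 5, 0], [0, 0, 1]], D = diag(-4, -2, 3), P⁻¹ = [[5, 2, 0], [2, 1, 0], [0, 0, 1]].
B³ = P·diag(-64, -8, 27)·P⁻¹ = [[-288, -112, 0], [560, 216, 0], [0, 0, 27]].
The requested entry is 216.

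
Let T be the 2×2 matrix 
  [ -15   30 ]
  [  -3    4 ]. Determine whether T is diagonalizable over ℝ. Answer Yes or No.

Yes

Characteristic polynomial: p(λ) = λ^2 + 11λ + 30 = (λ + 5)(λ + 6).
All 2 eigenvalues are distinct, so T is diagonalizable.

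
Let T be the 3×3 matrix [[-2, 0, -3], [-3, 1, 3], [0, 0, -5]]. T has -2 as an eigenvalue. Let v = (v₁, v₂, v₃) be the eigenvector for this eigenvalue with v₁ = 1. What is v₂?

1

T + 2I = [[0, 0, -3], [-3, 3, 3], [0, 0, -3]].
Solving (T + 2I)v = 0 gives the eigenspace spanned by (1, 1, 0).
With v₁ = 1, v = (1, 1, 0), so v₂ = 1.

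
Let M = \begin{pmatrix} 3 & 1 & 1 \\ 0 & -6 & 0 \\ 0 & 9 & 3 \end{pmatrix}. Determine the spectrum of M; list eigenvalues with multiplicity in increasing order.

-6, 3, 3

Characteristic polynomial: p(λ) = λ^3 - 27λ + 54 = (λ - 3)^2(λ + 6).
Roots (with multiplicity): -6, 3, 3.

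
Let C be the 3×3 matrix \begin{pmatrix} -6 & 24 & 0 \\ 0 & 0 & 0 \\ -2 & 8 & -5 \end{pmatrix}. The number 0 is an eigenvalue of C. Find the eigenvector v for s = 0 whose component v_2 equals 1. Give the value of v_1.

C = [[-6, 24, 0], [0, 0, 0], [-2, 8, -5]].
Solving (C)v = 0 gives the eigenspace spanned by (4, 1, 0).
With v_2 = 1, v = (4, 1, 0), so v_1 = 4.

4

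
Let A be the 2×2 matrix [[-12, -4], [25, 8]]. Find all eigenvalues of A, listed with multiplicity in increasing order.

Characteristic polynomial: p(r) = r^2 + 4r + 4 = (r + 2)^2.
Roots (with multiplicity): -2, -2.

-2, -2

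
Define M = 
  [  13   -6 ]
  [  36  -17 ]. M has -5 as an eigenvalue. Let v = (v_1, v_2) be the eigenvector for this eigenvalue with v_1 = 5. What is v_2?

15

M + 5I = [[18, -6], [36, -12]].
Solving (M + 5I)v = 0 gives the eigenspace spanned by (5, 15).
With v_1 = 5, v = (5, 15), so v_2 = 15.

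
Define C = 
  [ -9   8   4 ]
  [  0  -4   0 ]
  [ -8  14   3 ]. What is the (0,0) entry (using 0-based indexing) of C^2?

Characteristic polynomial: r^3 + 10r^2 + 29r + 20 = (r + 1)(r + 4)(r + 5), so the eigenvalues are -5, -4, -1.
r=-1: eigenvector (-1, 0, -2).
r=-4: eigenvector (0, 1, -2).
r=-5: eigenvector (1, 0, 1).
P = [[-1, 0, 1], [0, 1, 0], [-2, -2, 1]], D = diag(-1, -4, -5), P⁻¹ = [[1, -2, -1], [0, 1, 0], [2, -2, -1]].
C² = P·diag(1, 16, 25)·P⁻¹ = [[49, -48, -24], [0, 16, 0], [48, -78, -23]].
The requested entry is 49.

49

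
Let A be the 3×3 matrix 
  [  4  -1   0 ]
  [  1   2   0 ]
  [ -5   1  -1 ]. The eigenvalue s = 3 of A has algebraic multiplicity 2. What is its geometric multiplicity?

A − 3I = [[1, -1, 0], [1, -1, 0], [-5, 1, -4]].
This matrix has rank 2, so its null space has dimension 3 − 2 = 1.

1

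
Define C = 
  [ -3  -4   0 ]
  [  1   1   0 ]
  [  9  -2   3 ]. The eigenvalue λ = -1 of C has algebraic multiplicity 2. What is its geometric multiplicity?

C + 1I = [[-2, -4, 0], [1, 2, 0], [9, -2, 4]].
This matrix has rank 2, so its null space has dimension 3 − 2 = 1.

1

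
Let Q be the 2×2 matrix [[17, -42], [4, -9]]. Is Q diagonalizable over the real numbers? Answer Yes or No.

Characteristic polynomial: p(r) = r^2 - 8r + 15 = (r - 5)(r - 3).
All 2 eigenvalues are distinct, so Q is diagonalizable.

Yes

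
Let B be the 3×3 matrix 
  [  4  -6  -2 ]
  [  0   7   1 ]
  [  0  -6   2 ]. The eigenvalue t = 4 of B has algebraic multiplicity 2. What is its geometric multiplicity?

B − 4I = [[0, -6, -2], [0, 3, 1], [0, -6, -2]].
This matrix has rank 1, so its null space has dimension 3 − 1 = 2.

2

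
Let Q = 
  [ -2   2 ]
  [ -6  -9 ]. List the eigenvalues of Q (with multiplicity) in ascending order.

Characteristic polynomial: p(μ) = μ^2 + 11μ + 30 = (μ + 5)(μ + 6).
Roots (with multiplicity): -6, -5.

-6, -5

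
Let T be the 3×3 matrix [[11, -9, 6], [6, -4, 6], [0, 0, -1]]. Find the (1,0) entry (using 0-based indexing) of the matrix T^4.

Characteristic polynomial: s^3 - 6s^2 + 3s + 10 = (s - 5)(s - 2)(s + 1), so the eigenvalues are -1, 2, 5.
s=5: eigenvector (3, 2, 0).
s=2: eigenvector (1, 1, 0).
s=-1: eigenvector (-2, -2, 1).
P = [[3, 1, -2], [2, 1, -2], [0, 0, 1]], D = diag(5, 2, -1), P⁻¹ = [[1, -1, 0], [-2, 3, 2], [0, 0, 1]].
T⁴ = P·diag(625, 16, 1)·P⁻¹ = [[1843, -1827, 30], [1218, -1202, 30], [0, 0, 1]].
The requested entry is 1218.

1218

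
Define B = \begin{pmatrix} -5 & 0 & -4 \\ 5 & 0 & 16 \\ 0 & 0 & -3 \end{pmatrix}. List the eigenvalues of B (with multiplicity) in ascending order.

Characteristic polynomial: p(s) = s^3 + 8s^2 + 15s = s(s + 3)(s + 5).
Roots (with multiplicity): -5, -3, 0.

-5, -3, 0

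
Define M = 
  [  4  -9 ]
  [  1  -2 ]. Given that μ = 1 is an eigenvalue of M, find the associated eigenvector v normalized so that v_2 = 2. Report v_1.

M − 1I = [[3, -9], [1, -3]].
Solving (M − 1I)v = 0 gives the eigenspace spanned by (6, 2).
With v_2 = 2, v = (6, 2), so v_1 = 6.

6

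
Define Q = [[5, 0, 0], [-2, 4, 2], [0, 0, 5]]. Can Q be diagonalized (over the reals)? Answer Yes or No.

Yes

Characteristic polynomial: p(λ) = λ^3 - 14λ^2 + 65λ - 100 = (λ - 5)^2(λ - 4).
λ = 5 has algebraic multiplicity 2; rank(Q − 5I) = 1, so geometric multiplicity = 2.
Every eigenvalue has geometric = algebraic multiplicity, so Q is diagonalizable.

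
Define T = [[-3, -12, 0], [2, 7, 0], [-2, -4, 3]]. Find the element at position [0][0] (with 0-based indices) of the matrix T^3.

-51

Characteristic polynomial: s^3 - 7s^2 + 15s - 9 = (s - 3)^2(s - 1), so the eigenvalues are 1, 3, 3.
s=1: eigenvector (3, -1, 1).
s=3: eigenvector (-2, 1, 0).
s=3: eigenvector (2, -1, 1).
P = [[3, -2, 2], [-1, 1, -1], [1, 0, 1]], D = diag(1, 3, 3), P⁻¹ = [[1, 2, 0], [0, 1, 1], [-1, -2, 1]].
T³ = P·diag(1, 27, 27)·P⁻¹ = [[-51, -156, 0], [26, 79, 0], [-26, -52, 27]].
The requested entry is -51.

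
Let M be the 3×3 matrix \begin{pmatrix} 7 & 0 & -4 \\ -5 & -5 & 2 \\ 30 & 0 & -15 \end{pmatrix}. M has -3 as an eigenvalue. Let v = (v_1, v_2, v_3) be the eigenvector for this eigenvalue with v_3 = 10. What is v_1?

M + 3I = [[10, 0, -4], [-5, -2, 2], [30, 0, -12]].
Solving (M + 3I)v = 0 gives the eigenspace spanned by (4, 0, 10).
With v_3 = 10, v = (4, 0, 10), so v_1 = 4.

4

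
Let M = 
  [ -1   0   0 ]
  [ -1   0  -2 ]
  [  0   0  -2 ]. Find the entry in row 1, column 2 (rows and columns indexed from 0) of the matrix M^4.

16

Characteristic polynomial: s^3 + 3s^2 + 2s = s(s + 1)(s + 2), so the eigenvalues are -2, -1, 0.
s=-1: eigenvector (1, 1, 0).
s=0: eigenvector (0, 1, 0).
s=-2: eigenvector (0, 1, 1).
P = [[1, 0, 0], [1, 1, 1], [0, 0, 1]], D = diag(-1, 0, -2), P⁻¹ = [[1, 0, 0], [-1, 1, -1], [0, 0, 1]].
M⁴ = P·diag(1, 0, 16)·P⁻¹ = [[1, 0, 0], [1, 0, 16], [0, 0, 16]].
The requested entry is 16.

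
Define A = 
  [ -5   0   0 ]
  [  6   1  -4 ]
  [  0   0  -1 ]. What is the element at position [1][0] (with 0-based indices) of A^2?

Characteristic polynomial: r^3 + 5r^2 - r - 5 = (r - 1)(r + 1)(r + 5), so the eigenvalues are -5, -1, 1.
r=-5: eigenvector (1, -1, 0).
r=1: eigenvector (0, 1, 0).
r=-1: eigenvector (0, 2, 1).
P = [[1, 0, 0], [-1, 1, 2], [0, 0, 1]], D = diag(-5, 1, -1), P⁻¹ = [[1, 0, 0], [1, 1, -2], [0, 0, 1]].
A² = P·diag(25, 1, 1)·P⁻¹ = [[25, 0, 0], [-24, 1, 0], [0, 0, 1]].
The requested entry is -24.

-24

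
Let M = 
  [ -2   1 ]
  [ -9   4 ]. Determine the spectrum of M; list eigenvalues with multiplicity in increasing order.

1, 1

Characteristic polynomial: p(λ) = λ^2 - 2λ + 1 = (λ - 1)^2.
Roots (with multiplicity): 1, 1.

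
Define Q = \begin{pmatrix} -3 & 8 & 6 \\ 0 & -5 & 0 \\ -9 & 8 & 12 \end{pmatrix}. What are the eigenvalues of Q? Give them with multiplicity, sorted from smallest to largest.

-5, 3, 6

Characteristic polynomial: p(λ) = λ^3 - 4λ^2 - 27λ + 90 = (λ - 6)(λ - 3)(λ + 5).
Roots (with multiplicity): -5, 3, 6.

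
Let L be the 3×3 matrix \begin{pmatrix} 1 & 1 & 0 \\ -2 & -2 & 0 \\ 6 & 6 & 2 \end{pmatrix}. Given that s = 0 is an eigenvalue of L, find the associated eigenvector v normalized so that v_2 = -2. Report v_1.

2

L = [[1, 1, 0], [-2, -2, 0], [6, 6, 2]].
Solving (L)v = 0 gives the eigenspace spanned by (2, -2, 0).
With v_2 = -2, v = (2, -2, 0), so v_1 = 2.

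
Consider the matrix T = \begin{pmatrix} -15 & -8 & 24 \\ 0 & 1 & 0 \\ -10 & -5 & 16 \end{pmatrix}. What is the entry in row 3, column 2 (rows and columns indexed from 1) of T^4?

-5

Characteristic polynomial: r^3 - 2r^2 + r = r(r - 1)^2, so the eigenvalues are 0, 1, 1.
r=1: eigenvector (-3, 0, -2).
r=0: eigenvector (8, 0, 5).
r=1: eigenvector (-2, 1, -1).
P = [[-3, 8, -2], [0, 0, 1], [-2, 5, -1]], D = diag(1, 0, 1), P⁻¹ = [[5, 2, -8], [2, 1, -3], [0, 1, 0]].
T⁴ = P·diag(1, 0, 1)·P⁻¹ = [[-15, -8, 24], [0, 1, 0], [-10, -5, 16]].
The requested entry is -5.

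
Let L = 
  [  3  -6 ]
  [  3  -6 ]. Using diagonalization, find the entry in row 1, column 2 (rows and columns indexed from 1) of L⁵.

Characteristic polynomial: r^2 + 3r = r(r + 3), so the eigenvalues are -3, 0.
r=-3: eigenvector (1, 1).
r=0: eigenvector (-2, -1).
P = [[1, -2], [1, -1]], D = diag(-3, 0), P⁻¹ = [[-1, 2], [-1, 1]].
L⁵ = P·diag(-243, 0)·P⁻¹ = [[243, -486], [243, -486]].
The requested entry is -486.

-486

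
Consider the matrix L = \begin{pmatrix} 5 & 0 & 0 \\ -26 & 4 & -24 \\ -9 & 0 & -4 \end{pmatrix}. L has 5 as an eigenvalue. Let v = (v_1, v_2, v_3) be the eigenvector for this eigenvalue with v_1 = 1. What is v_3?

-1

L − 5I = [[0, 0, 0], [-26, -1, -24], [-9, 0, -9]].
Solving (L − 5I)v = 0 gives the eigenspace spanned by (1, -2, -1).
With v_1 = 1, v = (1, -2, -1), so v_3 = -1.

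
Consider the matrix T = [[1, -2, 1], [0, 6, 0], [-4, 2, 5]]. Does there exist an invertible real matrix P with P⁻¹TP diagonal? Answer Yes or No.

No

Characteristic polynomial: p(μ) = μ^3 - 12μ^2 + 45μ - 54 = (μ - 6)(μ - 3)^2.
μ = 3 has algebraic multiplicity 2; rank(T − 3I) = 2, so geometric multiplicity = 1.
Geometric multiplicity < algebraic multiplicity, so T is not diagonalizable.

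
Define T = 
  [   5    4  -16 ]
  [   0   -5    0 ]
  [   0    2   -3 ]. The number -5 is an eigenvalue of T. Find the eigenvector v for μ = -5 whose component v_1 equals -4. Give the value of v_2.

2

T + 5I = [[10, 4, -16], [0, 0, 0], [0, 2, 2]].
Solving (T + 5I)v = 0 gives the eigenspace spanned by (-4, 2, -2).
With v_1 = -4, v = (-4, 2, -2), so v_2 = 2.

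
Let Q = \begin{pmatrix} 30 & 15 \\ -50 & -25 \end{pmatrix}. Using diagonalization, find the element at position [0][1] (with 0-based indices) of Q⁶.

46875

Characteristic polynomial: r^2 - 5r = r(r - 5), so the eigenvalues are 0, 5.
r=0: eigenvector (1, -2).
r=5: eigenvector (3, -5).
P = [[1, 3], [-2, -5]], D = diag(0, 5), P⁻¹ = [[-5, -3], [2, 1]].
Q⁶ = P·diag(0, 15625)·P⁻¹ = [[93750, 46875], [-156250, -78125]].
The requested entry is 46875.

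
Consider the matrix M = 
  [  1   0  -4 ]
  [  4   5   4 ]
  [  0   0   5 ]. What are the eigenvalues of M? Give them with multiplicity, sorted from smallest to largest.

1, 5, 5

Characteristic polynomial: p(λ) = λ^3 - 11λ^2 + 35λ - 25 = (λ - 5)^2(λ - 1).
Roots (with multiplicity): 1, 5, 5.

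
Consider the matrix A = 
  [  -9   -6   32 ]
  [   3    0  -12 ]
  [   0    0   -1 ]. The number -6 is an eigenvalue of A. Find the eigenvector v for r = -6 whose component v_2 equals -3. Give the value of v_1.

6

A + 6I = [[-3, -6, 32], [3, 6, -12], [0, 0, 5]].
Solving (A + 6I)v = 0 gives the eigenspace spanned by (6, -3, 0).
With v_2 = -3, v = (6, -3, 0), so v_1 = 6.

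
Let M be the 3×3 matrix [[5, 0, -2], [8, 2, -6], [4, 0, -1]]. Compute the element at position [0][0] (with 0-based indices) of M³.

Characteristic polynomial: s^3 - 6s^2 + 11s - 6 = (s - 3)(s - 2)(s - 1), so the eigenvalues are 1, 2, 3.
s=3: eigenvector (1, 2, 1).
s=2: eigenvector (0, 1, 0).
s=1: eigenvector (1, 4, 2).
P = [[1, 0, 1], [2, 1, 4], [1, 0, 2]], D = diag(3, 2, 1), P⁻¹ = [[2, 0, -1], [0, 1, -2], [-1, 0, 1]].
M³ = P·diag(27, 8, 1)·P⁻¹ = [[53, 0, -26], [104, 8, -66], [52, 0, -25]].
The requested entry is 53.

53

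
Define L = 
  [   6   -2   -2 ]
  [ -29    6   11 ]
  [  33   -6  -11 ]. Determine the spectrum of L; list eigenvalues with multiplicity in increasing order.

Characteristic polynomial: p(t) = t^3 - t^2 - 22t + 40 = (t - 4)(t - 2)(t + 5).
Roots (with multiplicity): -5, 2, 4.

-5, 2, 4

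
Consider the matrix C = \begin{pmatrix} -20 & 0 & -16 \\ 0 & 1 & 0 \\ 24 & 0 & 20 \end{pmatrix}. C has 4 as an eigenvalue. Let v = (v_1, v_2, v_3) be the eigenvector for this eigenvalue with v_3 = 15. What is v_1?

-10

C − 4I = [[-24, 0, -16], [0, -3, 0], [24, 0, 16]].
Solving (C − 4I)v = 0 gives the eigenspace spanned by (-10, 0, 15).
With v_3 = 15, v = (-10, 0, 15), so v_1 = -10.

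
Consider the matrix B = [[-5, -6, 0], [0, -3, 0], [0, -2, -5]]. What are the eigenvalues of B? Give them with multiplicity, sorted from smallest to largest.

Characteristic polynomial: p(λ) = λ^3 + 13λ^2 + 55λ + 75 = (λ + 3)(λ + 5)^2.
Roots (with multiplicity): -5, -5, -3.

-5, -5, -3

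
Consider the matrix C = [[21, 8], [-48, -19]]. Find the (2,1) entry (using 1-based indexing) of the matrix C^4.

-3264

Characteristic polynomial: μ^2 - 2μ - 15 = (μ - 5)(μ + 3), so the eigenvalues are -3, 5.
μ=-3: eigenvector (-1, 3).
μ=5: eigenvector (1, -2).
P = [[-1, 1], [3, -2]], D = diag(-3, 5), P⁻¹ = [[2, 1], [3, 1]].
C⁴ = P·diag(81, 625)·P⁻¹ = [[1713, 544], [-3264, -1007]].
The requested entry is -3264.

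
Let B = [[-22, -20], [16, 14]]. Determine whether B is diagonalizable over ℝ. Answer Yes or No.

Yes

Characteristic polynomial: p(r) = r^2 + 8r + 12 = (r + 2)(r + 6).
All 2 eigenvalues are distinct, so B is diagonalizable.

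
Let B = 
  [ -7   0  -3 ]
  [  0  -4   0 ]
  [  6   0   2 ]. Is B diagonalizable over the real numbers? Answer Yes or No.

Yes

Characteristic polynomial: p(s) = s^3 + 9s^2 + 24s + 16 = (s + 1)(s + 4)^2.
s = -4 has algebraic multiplicity 2; rank(B + 4I) = 1, so geometric multiplicity = 2.
Every eigenvalue has geometric = algebraic multiplicity, so B is diagonalizable.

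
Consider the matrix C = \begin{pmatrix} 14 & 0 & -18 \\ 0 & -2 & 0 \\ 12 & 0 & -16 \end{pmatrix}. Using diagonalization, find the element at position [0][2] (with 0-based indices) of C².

Characteristic polynomial: t^3 + 4t^2 - 4t - 16 = (t - 2)(t + 2)(t + 4), so the eigenvalues are -4, -2, 2.
t=-2: eigenvector (0, 1, 0).
t=2: eigenvector (3, 0, 2).
t=-4: eigenvector (1, 0, 1).
P = [[0, 3, 1], [1, 0, 0], [0, 2, 1]], D = diag(-2, 2, -4), P⁻¹ = [[0, 1, 0], [1, 0, -1], [-2, 0, 3]].
C² = P·diag(4, 4, 16)·P⁻¹ = [[-20, 0, 36], [0, 4, 0], [-24, 0, 40]].
The requested entry is 36.

36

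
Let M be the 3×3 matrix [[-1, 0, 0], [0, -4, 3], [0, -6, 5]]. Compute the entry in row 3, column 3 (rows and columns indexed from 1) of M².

Characteristic polynomial: s^3 - 3s - 2 = (s - 2)(s + 1)^2, so the eigenvalues are -1, -1, 2.
s=-1: eigenvector (1, 0, 0).
s=-1: eigenvector (0, 1, 1).
s=2: eigenvector (0, 1, 2).
P = [[1, 0, 0], [0, 1, 1], [0, 1, 2]], D = diag(-1, -1, 2), P⁻¹ = [[1, 0, 0], [0, 2, -1], [0, -1, 1]].
M² = P·diag(1, 1, 4)·P⁻¹ = [[1, 0, 0], [0, -2, 3], [0, -6, 7]].
The requested entry is 7.

7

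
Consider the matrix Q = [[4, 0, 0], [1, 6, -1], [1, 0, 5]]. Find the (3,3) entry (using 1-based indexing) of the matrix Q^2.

25

Characteristic polynomial: λ^3 - 15λ^2 + 74λ - 120 = (λ - 6)(λ - 5)(λ - 4), so the eigenvalues are 4, 5, 6.
λ=4: eigenvector (1, -1, -1).
λ=6: eigenvector (0, 1, 0).
λ=5: eigenvector (0, 1, 1).
P = [[1, 0, 0], [-1, 1, 1], [-1, 0, 1]], D = diag(4, 6, 5), P⁻¹ = [[1, 0, 0], [0, 1, -1], [1, 0, 1]].
Q² = P·diag(16, 36, 25)·P⁻¹ = [[16, 0, 0], [9, 36, -11], [9, 0, 25]].
The requested entry is 25.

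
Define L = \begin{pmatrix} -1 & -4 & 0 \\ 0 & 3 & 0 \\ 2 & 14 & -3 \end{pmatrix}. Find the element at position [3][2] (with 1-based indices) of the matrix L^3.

Characteristic polynomial: r^3 + r^2 - 9r - 9 = (r - 3)(r + 1)(r + 3), so the eigenvalues are -3, -1, 3.
r=-1: eigenvector (1, 0, 1).
r=3: eigenvector (-1, 1, 2).
r=-3: eigenvector (0, 0, 1).
P = [[1, -1, 0], [0, 1, 0], [1, 2, 1]], D = diag(-1, 3, -3), P⁻¹ = [[1, 1, 0], [0, 1, 0], [-1, -3, 1]].
L³ = P·diag(-1, 27, -27)·P⁻¹ = [[-1, -28, 0], [0, 27, 0], [26, 134, -27]].
The requested entry is 134.

134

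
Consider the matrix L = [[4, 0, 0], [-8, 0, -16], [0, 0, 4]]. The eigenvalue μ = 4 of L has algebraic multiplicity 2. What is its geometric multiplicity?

2

L − 4I = [[0, 0, 0], [-8, -4, -16], [0, 0, 0]].
This matrix has rank 1, so its null space has dimension 3 − 1 = 2.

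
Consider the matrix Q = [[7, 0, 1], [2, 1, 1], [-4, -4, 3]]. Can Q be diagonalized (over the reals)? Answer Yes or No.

Characteristic polynomial: p(μ) = μ^3 - 11μ^2 + 39μ - 45 = (μ - 5)(μ - 3)^2.
μ = 3 has algebraic multiplicity 2; rank(Q − 3I) = 2, so geometric multiplicity = 1.
Geometric multiplicity < algebraic multiplicity, so Q is not diagonalizable.

No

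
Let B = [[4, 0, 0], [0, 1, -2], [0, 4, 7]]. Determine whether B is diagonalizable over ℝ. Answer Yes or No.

Yes

Characteristic polynomial: p(r) = r^3 - 12r^2 + 47r - 60 = (r - 5)(r - 4)(r - 3).
All 3 eigenvalues are distinct, so B is diagonalizable.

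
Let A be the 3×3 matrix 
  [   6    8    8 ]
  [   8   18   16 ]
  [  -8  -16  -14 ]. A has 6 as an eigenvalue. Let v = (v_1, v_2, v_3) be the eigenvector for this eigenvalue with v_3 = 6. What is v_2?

-6

A − 6I = [[0, 8, 8], [8, 12, 16], [-8, -16, -20]].
Solving (A − 6I)v = 0 gives the eigenspace spanned by (-3, -6, 6).
With v_3 = 6, v = (-3, -6, 6), so v_2 = -6.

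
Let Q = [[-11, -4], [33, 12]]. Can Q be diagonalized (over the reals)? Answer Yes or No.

Yes

Characteristic polynomial: p(t) = t^2 - t = t(t - 1).
All 2 eigenvalues are distinct, so Q is diagonalizable.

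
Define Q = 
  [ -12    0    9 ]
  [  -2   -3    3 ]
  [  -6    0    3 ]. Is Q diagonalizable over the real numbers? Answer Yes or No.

Characteristic polynomial: p(r) = r^3 + 12r^2 + 45r + 54 = (r + 3)^2(r + 6).
r = -3 has algebraic multiplicity 2; rank(Q + 3I) = 2, so geometric multiplicity = 1.
Geometric multiplicity < algebraic multiplicity, so Q is not diagonalizable.

No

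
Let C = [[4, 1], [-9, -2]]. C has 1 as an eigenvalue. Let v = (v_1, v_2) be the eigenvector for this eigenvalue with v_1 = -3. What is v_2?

9

C − 1I = [[3, 1], [-9, -3]].
Solving (C − 1I)v = 0 gives the eigenspace spanned by (-3, 9).
With v_1 = -3, v = (-3, 9), so v_2 = 9.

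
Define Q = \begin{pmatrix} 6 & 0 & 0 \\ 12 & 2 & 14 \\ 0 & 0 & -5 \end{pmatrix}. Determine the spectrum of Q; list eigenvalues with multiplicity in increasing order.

Characteristic polynomial: p(r) = r^3 - 3r^2 - 28r + 60 = (r - 6)(r - 2)(r + 5).
Roots (with multiplicity): -5, 2, 6.

-5, 2, 6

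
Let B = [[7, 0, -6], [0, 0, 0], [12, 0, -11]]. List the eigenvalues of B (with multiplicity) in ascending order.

Characteristic polynomial: p(s) = s^3 + 4s^2 - 5s = s(s - 1)(s + 5).
Roots (with multiplicity): -5, 0, 1.

-5, 0, 1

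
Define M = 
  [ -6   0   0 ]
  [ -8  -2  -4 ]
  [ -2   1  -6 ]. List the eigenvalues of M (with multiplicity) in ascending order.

Characteristic polynomial: p(λ) = λ^3 + 14λ^2 + 64λ + 96 = (λ + 4)^2(λ + 6).
Roots (with multiplicity): -6, -4, -4.

-6, -4, -4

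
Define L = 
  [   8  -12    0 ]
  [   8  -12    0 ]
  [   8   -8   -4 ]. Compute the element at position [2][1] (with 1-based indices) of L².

Characteristic polynomial: r^3 + 8r^2 + 16r = r(r + 4)^2, so the eigenvalues are -4, -4, 0.
r=0: eigenvector (3, 2, 2).
r=-4: eigenvector (0, 0, 1).
r=-4: eigenvector (1, 1, 0).
P = [[3, 0, 1], [2, 0, 1], [2, 1, 0]], D = diag(0, -4, -4), P⁻¹ = [[1, -1, 0], [-2, 2, 1], [-2, 3, 0]].
L² = P·diag(0, 16, 16)·P⁻¹ = [[-32, 48, 0], [-32, 48, 0], [-32, 32, 16]].
The requested entry is -32.

-32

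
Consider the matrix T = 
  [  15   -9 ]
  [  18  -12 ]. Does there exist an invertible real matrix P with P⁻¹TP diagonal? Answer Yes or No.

Characteristic polynomial: p(s) = s^2 - 3s - 18 = (s - 6)(s + 3).
All 2 eigenvalues are distinct, so T is diagonalizable.

Yes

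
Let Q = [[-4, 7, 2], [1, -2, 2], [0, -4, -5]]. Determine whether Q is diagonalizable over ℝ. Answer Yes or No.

Characteristic polynomial: p(t) = t^3 + 11t^2 + 39t + 45 = (t + 3)^2(t + 5).
t = -3 has algebraic multiplicity 2; rank(Q + 3I) = 2, so geometric multiplicity = 1.
Geometric multiplicity < algebraic multiplicity, so Q is not diagonalizable.

No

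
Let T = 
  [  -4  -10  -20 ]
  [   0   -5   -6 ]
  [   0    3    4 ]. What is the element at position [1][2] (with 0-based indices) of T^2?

6

Characteristic polynomial: λ^3 + 5λ^2 + 2λ - 8 = (λ - 1)(λ + 2)(λ + 4), so the eigenvalues are -4, -2, 1.
λ=-2: eigenvector (0, -2, 1).
λ=1: eigenvector (-2, -1, 1).
λ=-4: eigenvector (1, 0, 0).
P = [[0, -2, 1], [-2, -1, 0], [1, 1, 0]], D = diag(-2, 1, -4), P⁻¹ = [[0, -1, -1], [0, 1, 2], [1, 2, 4]].
T² = P·diag(4, 1, 16)·P⁻¹ = [[16, 30, 60], [0, 7, 6], [0, -3, -2]].
The requested entry is 6.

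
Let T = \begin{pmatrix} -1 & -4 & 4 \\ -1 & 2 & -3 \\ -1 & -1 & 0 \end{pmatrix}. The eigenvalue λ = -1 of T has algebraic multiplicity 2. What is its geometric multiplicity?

1

T + 1I = [[0, -4, 4], [-1, 3, -3], [-1, -1, 1]].
This matrix has rank 2, so its null space has dimension 3 − 2 = 1.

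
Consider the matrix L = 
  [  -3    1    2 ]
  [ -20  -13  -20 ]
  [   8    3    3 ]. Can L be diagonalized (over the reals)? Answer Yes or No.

No

Characteristic polynomial: p(λ) = λ^3 + 13λ^2 + 55λ + 75 = (λ + 3)(λ + 5)^2.
λ = -5 has algebraic multiplicity 2; rank(L + 5I) = 2, so geometric multiplicity = 1.
Geometric multiplicity < algebraic multiplicity, so L is not diagonalizable.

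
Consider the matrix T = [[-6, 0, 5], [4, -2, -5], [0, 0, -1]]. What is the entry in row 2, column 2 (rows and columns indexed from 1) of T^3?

Characteristic polynomial: λ^3 + 9λ^2 + 20λ + 12 = (λ + 1)(λ + 2)(λ + 6), so the eigenvalues are -6, -2, -1.
λ=-6: eigenvector (1, -1, 0).
λ=-2: eigenvector (0, 1, 0).
λ=-1: eigenvector (1, -1, 1).
P = [[1, 0, 1], [-1, 1, -1], [0, 0, 1]], D = diag(-6, -2, -1), P⁻¹ = [[1, 0, -1], [1, 1, 0], [0, 0, 1]].
T³ = P·diag(-216, -8, -1)·P⁻¹ = [[-216, 0, 215], [208, -8, -215], [0, 0, -1]].
The requested entry is -8.

-8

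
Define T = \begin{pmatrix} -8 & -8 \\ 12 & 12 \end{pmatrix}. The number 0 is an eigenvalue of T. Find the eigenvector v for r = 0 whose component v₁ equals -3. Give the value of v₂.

3

T = [[-8, -8], [12, 12]].
Solving (T)v = 0 gives the eigenspace spanned by (-3, 3).
With v₁ = -3, v = (-3, 3), so v₂ = 3.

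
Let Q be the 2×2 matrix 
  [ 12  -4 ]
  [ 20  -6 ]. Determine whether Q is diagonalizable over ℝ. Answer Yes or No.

Characteristic polynomial: p(μ) = μ^2 - 6μ + 8 = (μ - 4)(μ - 2).
All 2 eigenvalues are distinct, so Q is diagonalizable.

Yes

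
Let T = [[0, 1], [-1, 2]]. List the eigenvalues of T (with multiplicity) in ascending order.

Characteristic polynomial: p(s) = s^2 - 2s + 1 = (s - 1)^2.
Roots (with multiplicity): 1, 1.

1, 1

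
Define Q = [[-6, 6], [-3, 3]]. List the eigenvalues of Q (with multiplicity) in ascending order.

-3, 0

Characteristic polynomial: p(t) = t^2 + 3t = t(t + 3).
Roots (with multiplicity): -3, 0.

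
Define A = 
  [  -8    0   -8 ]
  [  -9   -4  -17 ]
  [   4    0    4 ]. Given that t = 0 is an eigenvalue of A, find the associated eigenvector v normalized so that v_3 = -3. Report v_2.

A = [[-8, 0, -8], [-9, -4, -17], [4, 0, 4]].
Solving (A)v = 0 gives the eigenspace spanned by (3, 6, -3).
With v_3 = -3, v = (3, 6, -3), so v_2 = 6.

6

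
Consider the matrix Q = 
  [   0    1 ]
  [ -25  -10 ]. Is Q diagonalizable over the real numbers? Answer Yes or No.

Characteristic polynomial: p(μ) = μ^2 + 10μ + 25 = (μ + 5)^2.
μ = -5 has algebraic multiplicity 2; rank(Q + 5I) = 1, so geometric multiplicity = 1.
Geometric multiplicity < algebraic multiplicity, so Q is not diagonalizable.

No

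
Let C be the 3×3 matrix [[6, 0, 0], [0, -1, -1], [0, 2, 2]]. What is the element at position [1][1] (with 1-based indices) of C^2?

36

Characteristic polynomial: r^3 - 7r^2 + 6r = r(r - 6)(r - 1), so the eigenvalues are 0, 1, 6.
r=0: eigenvector (0, 1, -1).
r=1: eigenvector (0, 1, -2).
r=6: eigenvector (1, 0, 0).
P = [[0, 0, 1], [1, 1, 0], [-1, -2, 0]], D = diag(0, 1, 6), P⁻¹ = [[0, 2, 1], [0, -1, -1], [1, 0, 0]].
C² = P·diag(0, 1, 36)·P⁻¹ = [[36, 0, 0], [0, -1, -1], [0, 2, 2]].
The requested entry is 36.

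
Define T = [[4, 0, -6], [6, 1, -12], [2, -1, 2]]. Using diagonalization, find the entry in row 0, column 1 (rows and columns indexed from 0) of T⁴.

Characteristic polynomial: μ^3 - 7μ^2 + 14μ - 8 = (μ - 4)(μ - 2)(μ - 1), so the eigenvalues are 1, 2, 4.
μ=4: eigenvector (1, 2, 0).
μ=1: eigenvector (2, 5, 1).
μ=2: eigenvector (3, 6, 1).
P = [[1, 2, 3], [2, 5, 6], [0, 1, 1]], D = diag(4, 1, 2), P⁻¹ = [[-1, 1, -3], [-2, 1, 0], [2, -1, 1]].
T⁴ = P·diag(256, 1, 16)·P⁻¹ = [[-164, 210, -720], [-330, 421, -1440], [30, -15, 16]].
The requested entry is 210.

210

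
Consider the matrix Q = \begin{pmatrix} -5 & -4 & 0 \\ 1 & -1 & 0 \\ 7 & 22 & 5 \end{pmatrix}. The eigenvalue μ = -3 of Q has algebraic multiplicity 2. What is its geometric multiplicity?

1

Q + 3I = [[-2, -4, 0], [1, 2, 0], [7, 22, 8]].
This matrix has rank 2, so its null space has dimension 3 − 2 = 1.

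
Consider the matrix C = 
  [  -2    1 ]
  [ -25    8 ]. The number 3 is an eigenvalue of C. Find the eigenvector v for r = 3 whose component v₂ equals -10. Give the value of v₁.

-2

C − 3I = [[-5, 1], [-25, 5]].
Solving (C − 3I)v = 0 gives the eigenspace spanned by (-2, -10).
With v₂ = -10, v = (-2, -10), so v₁ = -2.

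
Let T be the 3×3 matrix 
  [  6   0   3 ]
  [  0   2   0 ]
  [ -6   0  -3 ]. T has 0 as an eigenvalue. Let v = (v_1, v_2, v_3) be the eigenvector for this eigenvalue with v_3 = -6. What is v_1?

T = [[6, 0, 3], [0, 2, 0], [-6, 0, -3]].
Solving (T)v = 0 gives the eigenspace spanned by (3, 0, -6).
With v_3 = -6, v = (3, 0, -6), so v_1 = 3.

3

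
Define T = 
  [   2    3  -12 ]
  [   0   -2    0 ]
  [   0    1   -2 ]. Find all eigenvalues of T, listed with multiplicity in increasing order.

Characteristic polynomial: p(μ) = μ^3 + 2μ^2 - 4μ - 8 = (μ - 2)(μ + 2)^2.
Roots (with multiplicity): -2, -2, 2.

-2, -2, 2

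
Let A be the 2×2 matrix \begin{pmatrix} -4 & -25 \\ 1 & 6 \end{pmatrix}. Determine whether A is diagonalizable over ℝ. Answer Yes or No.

No

Characteristic polynomial: p(r) = r^2 - 2r + 1 = (r - 1)^2.
r = 1 has algebraic multiplicity 2; rank(A − 1I) = 1, so geometric multiplicity = 1.
Geometric multiplicity < algebraic multiplicity, so A is not diagonalizable.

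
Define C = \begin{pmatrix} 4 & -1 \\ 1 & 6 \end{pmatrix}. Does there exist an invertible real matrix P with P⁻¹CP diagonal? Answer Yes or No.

No

Characteristic polynomial: p(λ) = λ^2 - 10λ + 25 = (λ - 5)^2.
λ = 5 has algebraic multiplicity 2; rank(C − 5I) = 1, so geometric multiplicity = 1.
Geometric multiplicity < algebraic multiplicity, so C is not diagonalizable.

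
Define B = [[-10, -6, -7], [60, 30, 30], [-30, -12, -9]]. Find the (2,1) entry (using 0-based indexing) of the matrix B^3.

-432

Characteristic polynomial: t^3 - 11t^2 + 30t = t(t - 6)(t - 5), so the eigenvalues are 0, 5, 6.
t=0: eigenvector (1, -4, 2).
t=6: eigenvector (-1, 5, -2).
t=5: eigenvector (1, -6, 3).
P = [[1, -1, 1], [-4, 5, -6], [2, -2, 3]], D = diag(0, 6, 5), P⁻¹ = [[3, 1, 1], [0, 1, 2], [-2, 0, 1]].
B³ = P·diag(0, 216, 125)·P⁻¹ = [[-250, -216, -307], [1500, 1080, 1410], [-750, -432, -489]].
The requested entry is -432.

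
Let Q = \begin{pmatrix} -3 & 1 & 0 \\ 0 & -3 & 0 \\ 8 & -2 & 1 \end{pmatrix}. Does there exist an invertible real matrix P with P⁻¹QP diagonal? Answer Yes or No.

No

Characteristic polynomial: p(t) = t^3 + 5t^2 + 3t - 9 = (t - 1)(t + 3)^2.
t = -3 has algebraic multiplicity 2; rank(Q + 3I) = 2, so geometric multiplicity = 1.
Geometric multiplicity < algebraic multiplicity, so Q is not diagonalizable.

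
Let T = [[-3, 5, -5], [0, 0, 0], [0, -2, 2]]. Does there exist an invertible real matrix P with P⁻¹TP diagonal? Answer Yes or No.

Characteristic polynomial: p(μ) = μ^3 + μ^2 - 6μ = μ(μ - 2)(μ + 3).
All 3 eigenvalues are distinct, so T is diagonalizable.

Yes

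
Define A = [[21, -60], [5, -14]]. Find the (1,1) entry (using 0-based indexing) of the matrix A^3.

-644

Characteristic polynomial: r^2 - 7r + 6 = (r - 6)(r - 1), so the eigenvalues are 1, 6.
r=1: eigenvector (3, 1).
r=6: eigenvector (4, 1).
P = [[3, 4], [1, 1]], D = diag(1, 6), P⁻¹ = [[-1, 4], [1, -3]].
A³ = P·diag(1, 216)·P⁻¹ = [[861, -2580], [215, -644]].
The requested entry is -644.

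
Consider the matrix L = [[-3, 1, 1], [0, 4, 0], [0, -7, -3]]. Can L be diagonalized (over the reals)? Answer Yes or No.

Characteristic polynomial: p(s) = s^3 + 2s^2 - 15s - 36 = (s - 4)(s + 3)^2.
s = -3 has algebraic multiplicity 2; rank(L + 3I) = 2, so geometric multiplicity = 1.
Geometric multiplicity < algebraic multiplicity, so L is not diagonalizable.

No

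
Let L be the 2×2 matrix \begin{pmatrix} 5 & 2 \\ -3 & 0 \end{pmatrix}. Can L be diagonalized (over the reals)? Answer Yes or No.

Characteristic polynomial: p(t) = t^2 - 5t + 6 = (t - 3)(t - 2).
All 2 eigenvalues are distinct, so L is diagonalizable.

Yes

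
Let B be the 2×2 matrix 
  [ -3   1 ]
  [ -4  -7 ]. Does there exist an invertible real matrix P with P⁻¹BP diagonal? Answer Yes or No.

No

Characteristic polynomial: p(t) = t^2 + 10t + 25 = (t + 5)^2.
t = -5 has algebraic multiplicity 2; rank(B + 5I) = 1, so geometric multiplicity = 1.
Geometric multiplicity < algebraic multiplicity, so B is not diagonalizable.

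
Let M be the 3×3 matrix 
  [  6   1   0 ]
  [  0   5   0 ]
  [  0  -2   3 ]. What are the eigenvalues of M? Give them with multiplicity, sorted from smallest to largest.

3, 5, 6

Characteristic polynomial: p(s) = s^3 - 14s^2 + 63s - 90 = (s - 6)(s - 5)(s - 3).
Roots (with multiplicity): 3, 5, 6.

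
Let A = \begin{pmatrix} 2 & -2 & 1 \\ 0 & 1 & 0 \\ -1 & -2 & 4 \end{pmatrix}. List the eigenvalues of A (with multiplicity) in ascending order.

1, 3, 3

Characteristic polynomial: p(s) = s^3 - 7s^2 + 15s - 9 = (s - 3)^2(s - 1).
Roots (with multiplicity): 1, 3, 3.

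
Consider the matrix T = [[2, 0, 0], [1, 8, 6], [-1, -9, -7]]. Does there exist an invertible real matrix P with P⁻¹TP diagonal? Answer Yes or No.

No

Characteristic polynomial: p(λ) = λ^3 - 3λ^2 + 4 = (λ - 2)^2(λ + 1).
λ = 2 has algebraic multiplicity 2; rank(T − 2I) = 2, so geometric multiplicity = 1.
Geometric multiplicity < algebraic multiplicity, so T is not diagonalizable.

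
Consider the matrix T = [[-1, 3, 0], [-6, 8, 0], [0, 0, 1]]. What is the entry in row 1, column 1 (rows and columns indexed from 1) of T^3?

-109

Characteristic polynomial: s^3 - 8s^2 + 17s - 10 = (s - 5)(s - 2)(s - 1), so the eigenvalues are 1, 2, 5.
s=1: eigenvector (0, 0, 1).
s=5: eigenvector (1, 2, 0).
s=2: eigenvector (1, 1, 0).
P = [[0, 1, 1], [0, 2, 1], [1, 0, 0]], D = diag(1, 5, 2), P⁻¹ = [[0, 0, 1], [-1, 1, 0], [2, -1, 0]].
T³ = P·diag(1, 125, 8)·P⁻¹ = [[-109, 117, 0], [-234, 242, 0], [0, 0, 1]].
The requested entry is -109.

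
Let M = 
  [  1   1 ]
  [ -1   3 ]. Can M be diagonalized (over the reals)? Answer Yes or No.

No

Characteristic polynomial: p(s) = s^2 - 4s + 4 = (s - 2)^2.
s = 2 has algebraic multiplicity 2; rank(M − 2I) = 1, so geometric multiplicity = 1.
Geometric multiplicity < algebraic multiplicity, so M is not diagonalizable.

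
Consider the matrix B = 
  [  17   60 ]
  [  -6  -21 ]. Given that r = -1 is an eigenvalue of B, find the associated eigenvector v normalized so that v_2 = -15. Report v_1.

50

B + 1I = [[18, 60], [-6, -20]].
Solving (B + 1I)v = 0 gives the eigenspace spanned by (50, -15).
With v_2 = -15, v = (50, -15), so v_1 = 50.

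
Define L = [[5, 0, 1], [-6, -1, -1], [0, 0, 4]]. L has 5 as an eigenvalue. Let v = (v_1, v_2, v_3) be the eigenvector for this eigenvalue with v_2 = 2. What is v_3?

L − 5I = [[0, 0, 1], [-6, -6, -1], [0, 0, -1]].
Solving (L − 5I)v = 0 gives the eigenspace spanned by (-2, 2, 0).
With v_2 = 2, v = (-2, 2, 0), so v_3 = 0.

0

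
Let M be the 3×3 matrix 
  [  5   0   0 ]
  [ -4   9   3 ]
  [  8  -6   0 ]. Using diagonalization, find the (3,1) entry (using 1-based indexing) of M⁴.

Characteristic polynomial: t^3 - 14t^2 + 63t - 90 = (t - 6)(t - 5)(t - 3), so the eigenvalues are 3, 5, 6.
t=3: eigenvector (0, -1, 2).
t=6: eigenvector (0, 1, -1).
t=5: eigenvector (1, -2, 4).
P = [[0, 0, 1], [-1, 1, -2], [2, -1, 4]], D = diag(3, 6, 5), P⁻¹ = [[-2, 1, 1], [0, 2, 1], [1, 0, 0]].
M⁴ = P·diag(81, 1296, 625)·P⁻¹ = [[625, 0, 0], [-1088, 2511, 1215], [2176, -2430, -1134]].
The requested entry is 2176.

2176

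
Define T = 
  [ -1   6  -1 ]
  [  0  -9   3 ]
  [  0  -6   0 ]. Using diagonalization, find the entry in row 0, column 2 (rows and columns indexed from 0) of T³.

-163

Characteristic polynomial: λ^3 + 10λ^2 + 27λ + 18 = (λ + 1)(λ + 3)(λ + 6), so the eigenvalues are -6, -3, -1.
λ=-1: eigenvector (1, 0, 0).
λ=-3: eigenvector (2, -1, -2).
λ=-6: eigenvector (-1, 1, 1).
P = [[1, 2, -1], [0, -1, 1], [0, -2, 1]], D = diag(-1, -3, -6), P⁻¹ = [[1, 0, 1], [0, 1, -1], [0, 2, -1]].
T³ = P·diag(-1, -27, -216)·P⁻¹ = [[-1, 378, -163], [0, -405, 189], [0, -378, 162]].
The requested entry is -163.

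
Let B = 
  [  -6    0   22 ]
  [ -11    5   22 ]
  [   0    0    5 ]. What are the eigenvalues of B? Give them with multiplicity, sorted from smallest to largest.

-6, 5, 5

Characteristic polynomial: p(λ) = λ^3 - 4λ^2 - 35λ + 150 = (λ - 5)^2(λ + 6).
Roots (with multiplicity): -6, 5, 5.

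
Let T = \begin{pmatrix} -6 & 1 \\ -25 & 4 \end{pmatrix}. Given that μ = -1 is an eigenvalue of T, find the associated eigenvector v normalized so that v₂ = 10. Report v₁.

T + 1I = [[-5, 1], [-25, 5]].
Solving (T + 1I)v = 0 gives the eigenspace spanned by (2, 10).
With v₂ = 10, v = (2, 10), so v₁ = 2.

2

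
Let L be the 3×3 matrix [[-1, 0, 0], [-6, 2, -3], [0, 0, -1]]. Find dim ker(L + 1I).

2

L + 1I = [[0, 0, 0], [-6, 3, -3], [0, 0, 0]].
This matrix has rank 1, so its null space has dimension 3 − 1 = 2.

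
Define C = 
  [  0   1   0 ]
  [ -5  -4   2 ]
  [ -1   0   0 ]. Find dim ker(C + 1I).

1

C + 1I = [[1, 1, 0], [-5, -3, 2], [-1, 0, 1]].
This matrix has rank 2, so its null space has dimension 3 − 2 = 1.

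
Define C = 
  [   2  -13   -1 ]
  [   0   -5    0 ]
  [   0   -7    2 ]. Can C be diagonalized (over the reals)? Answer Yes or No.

Characteristic polynomial: p(λ) = λ^3 + λ^2 - 16λ + 20 = (λ - 2)^2(λ + 5).
λ = 2 has algebraic multiplicity 2; rank(C − 2I) = 2, so geometric multiplicity = 1.
Geometric multiplicity < algebraic multiplicity, so C is not diagonalizable.

No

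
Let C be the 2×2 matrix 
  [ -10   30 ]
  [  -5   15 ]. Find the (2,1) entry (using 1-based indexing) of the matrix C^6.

Characteristic polynomial: t^2 - 5t = t(t - 5), so the eigenvalues are 0, 5.
t=5: eigenvector (-2, -1).
t=0: eigenvector (3, 1).
P = [[-2, 3], [-1, 1]], D = diag(5, 0), P⁻¹ = [[1, -3], [1, -2]].
C⁶ = P·diag(15625, 0)·P⁻¹ = [[-31250, 93750], [-15625, 46875]].
The requested entry is -15625.

-15625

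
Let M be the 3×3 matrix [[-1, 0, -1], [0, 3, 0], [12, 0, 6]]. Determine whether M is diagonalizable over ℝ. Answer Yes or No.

Characteristic polynomial: p(μ) = μ^3 - 8μ^2 + 21μ - 18 = (μ - 3)^2(μ - 2).
μ = 3 has algebraic multiplicity 2; rank(M − 3I) = 1, so geometric multiplicity = 2.
Every eigenvalue has geometric = algebraic multiplicity, so M is diagonalizable.

Yes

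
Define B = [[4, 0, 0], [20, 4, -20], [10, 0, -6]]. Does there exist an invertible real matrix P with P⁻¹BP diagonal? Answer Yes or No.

Yes

Characteristic polynomial: p(λ) = λ^3 - 2λ^2 - 32λ + 96 = (λ - 4)^2(λ + 6).
λ = 4 has algebraic multiplicity 2; rank(B − 4I) = 1, so geometric multiplicity = 2.
Every eigenvalue has geometric = algebraic multiplicity, so B is diagonalizable.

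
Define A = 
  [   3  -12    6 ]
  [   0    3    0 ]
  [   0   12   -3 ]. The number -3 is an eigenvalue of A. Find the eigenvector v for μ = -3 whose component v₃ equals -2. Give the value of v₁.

2

A + 3I = [[6, -12, 6], [0, 6, 0], [0, 12, 0]].
Solving (A + 3I)v = 0 gives the eigenspace spanned by (2, 0, -2).
With v₃ = -2, v = (2, 0, -2), so v₁ = 2.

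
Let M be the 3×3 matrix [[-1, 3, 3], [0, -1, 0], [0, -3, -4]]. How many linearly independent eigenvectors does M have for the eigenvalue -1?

2

M + 1I = [[0, 3, 3], [0, 0, 0], [0, -3, -3]].
This matrix has rank 1, so its null space has dimension 3 − 1 = 2.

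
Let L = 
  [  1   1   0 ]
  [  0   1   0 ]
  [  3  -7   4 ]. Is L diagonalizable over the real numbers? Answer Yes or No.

Characteristic polynomial: p(μ) = μ^3 - 6μ^2 + 9μ - 4 = (μ - 4)(μ - 1)^2.
μ = 1 has algebraic multiplicity 2; rank(L − 1I) = 2, so geometric multiplicity = 1.
Geometric multiplicity < algebraic multiplicity, so L is not diagonalizable.

No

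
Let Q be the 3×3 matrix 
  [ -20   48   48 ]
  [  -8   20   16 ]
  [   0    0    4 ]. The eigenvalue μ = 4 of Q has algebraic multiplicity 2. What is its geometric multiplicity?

Q − 4I = [[-24, 48, 48], [-8, 16, 16], [0, 0, 0]].
This matrix has rank 1, so its null space has dimension 3 − 1 = 2.

2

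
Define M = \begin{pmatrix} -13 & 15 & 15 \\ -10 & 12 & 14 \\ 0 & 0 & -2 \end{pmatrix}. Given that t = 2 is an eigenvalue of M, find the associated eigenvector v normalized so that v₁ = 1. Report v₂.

1

M − 2I = [[-15, 15, 15], [-10, 10, 14], [0, 0, -4]].
Solving (M − 2I)v = 0 gives the eigenspace spanned by (1, 1, 0).
With v₁ = 1, v = (1, 1, 0), so v₂ = 1.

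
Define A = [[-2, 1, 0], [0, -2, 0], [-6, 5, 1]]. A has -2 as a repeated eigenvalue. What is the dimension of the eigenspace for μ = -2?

1

A + 2I = [[0, 1, 0], [0, 0, 0], [-6, 5, 3]].
This matrix has rank 2, so its null space has dimension 3 − 2 = 1.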